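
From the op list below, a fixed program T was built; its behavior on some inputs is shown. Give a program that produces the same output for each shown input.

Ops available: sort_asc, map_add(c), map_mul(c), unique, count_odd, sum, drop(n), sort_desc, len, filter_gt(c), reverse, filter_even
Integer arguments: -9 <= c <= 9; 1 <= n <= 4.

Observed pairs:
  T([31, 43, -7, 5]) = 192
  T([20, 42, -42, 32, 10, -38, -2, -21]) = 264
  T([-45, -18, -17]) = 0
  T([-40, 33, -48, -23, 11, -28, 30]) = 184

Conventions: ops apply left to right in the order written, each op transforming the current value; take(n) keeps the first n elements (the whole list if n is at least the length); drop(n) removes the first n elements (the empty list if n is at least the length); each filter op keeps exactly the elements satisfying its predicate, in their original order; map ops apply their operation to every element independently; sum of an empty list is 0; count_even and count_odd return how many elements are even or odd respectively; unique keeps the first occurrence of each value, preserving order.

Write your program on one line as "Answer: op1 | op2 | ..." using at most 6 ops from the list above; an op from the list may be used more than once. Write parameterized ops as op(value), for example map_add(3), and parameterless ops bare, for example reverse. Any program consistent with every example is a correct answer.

map_add(8) | map_add(-2) | filter_gt(-6) | reverse | map_mul(2) | sum

Check, running the answer program on each example:
  [31, 43, -7, 5] -> [39, 51, 1, 13] -> [37, 49, -1, 11] -> [37, 49, -1, 11] -> [11, -1, 49, 37] -> [22, -2, 98, 74] -> 192
  [20, 42, -42, 32, 10, -38, -2, -21] -> [28, 50, -34, 40, 18, -30, 6, -13] -> [26, 48, -36, 38, 16, -32, 4, -15] -> [26, 48, 38, 16, 4] -> [4, 16, 38, 48, 26] -> [8, 32, 76, 96, 52] -> 264
  [-45, -18, -17] -> [-37, -10, -9] -> [-39, -12, -11] -> [] -> [] -> [] -> 0
  [-40, 33, -48, -23, 11, -28, 30] -> [-32, 41, -40, -15, 19, -20, 38] -> [-34, 39, -42, -17, 17, -22, 36] -> [39, 17, 36] -> [36, 17, 39] -> [72, 34, 78] -> 184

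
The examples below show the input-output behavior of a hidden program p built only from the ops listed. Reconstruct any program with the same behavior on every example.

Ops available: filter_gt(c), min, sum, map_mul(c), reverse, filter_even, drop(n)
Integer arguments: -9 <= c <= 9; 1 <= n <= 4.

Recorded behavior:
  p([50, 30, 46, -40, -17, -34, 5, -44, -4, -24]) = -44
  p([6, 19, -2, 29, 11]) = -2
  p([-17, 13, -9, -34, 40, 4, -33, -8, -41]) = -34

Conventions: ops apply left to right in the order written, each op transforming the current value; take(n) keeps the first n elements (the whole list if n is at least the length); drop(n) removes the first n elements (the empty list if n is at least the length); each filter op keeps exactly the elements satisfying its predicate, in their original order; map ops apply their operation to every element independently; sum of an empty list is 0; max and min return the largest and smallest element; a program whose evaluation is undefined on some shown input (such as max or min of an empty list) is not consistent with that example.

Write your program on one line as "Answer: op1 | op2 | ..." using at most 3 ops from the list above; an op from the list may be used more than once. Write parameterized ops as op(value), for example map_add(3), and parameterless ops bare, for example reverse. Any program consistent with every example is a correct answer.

reverse | filter_even | min

Check, running the answer program on each example:
  [50, 30, 46, -40, -17, -34, 5, -44, -4, -24] -> [-24, -4, -44, 5, -34, -17, -40, 46, 30, 50] -> [-24, -4, -44, -34, -40, 46, 30, 50] -> -44
  [6, 19, -2, 29, 11] -> [11, 29, -2, 19, 6] -> [-2, 6] -> -2
  [-17, 13, -9, -34, 40, 4, -33, -8, -41] -> [-41, -8, -33, 4, 40, -34, -9, 13, -17] -> [-8, 4, 40, -34] -> -34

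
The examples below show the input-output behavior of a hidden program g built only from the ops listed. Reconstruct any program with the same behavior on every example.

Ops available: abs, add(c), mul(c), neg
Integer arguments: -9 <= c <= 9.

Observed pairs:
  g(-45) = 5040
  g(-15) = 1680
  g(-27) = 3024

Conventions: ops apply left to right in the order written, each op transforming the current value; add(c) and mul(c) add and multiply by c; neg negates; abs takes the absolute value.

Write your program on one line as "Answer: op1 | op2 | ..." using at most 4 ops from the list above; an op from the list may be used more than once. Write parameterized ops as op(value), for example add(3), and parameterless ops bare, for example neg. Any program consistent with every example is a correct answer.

neg | mul(-8) | mul(7) | mul(-2)

Check, running the answer program on each example:
  -45 -> 45 -> -360 -> -2520 -> 5040
  -15 -> 15 -> -120 -> -840 -> 1680
  -27 -> 27 -> -216 -> -1512 -> 3024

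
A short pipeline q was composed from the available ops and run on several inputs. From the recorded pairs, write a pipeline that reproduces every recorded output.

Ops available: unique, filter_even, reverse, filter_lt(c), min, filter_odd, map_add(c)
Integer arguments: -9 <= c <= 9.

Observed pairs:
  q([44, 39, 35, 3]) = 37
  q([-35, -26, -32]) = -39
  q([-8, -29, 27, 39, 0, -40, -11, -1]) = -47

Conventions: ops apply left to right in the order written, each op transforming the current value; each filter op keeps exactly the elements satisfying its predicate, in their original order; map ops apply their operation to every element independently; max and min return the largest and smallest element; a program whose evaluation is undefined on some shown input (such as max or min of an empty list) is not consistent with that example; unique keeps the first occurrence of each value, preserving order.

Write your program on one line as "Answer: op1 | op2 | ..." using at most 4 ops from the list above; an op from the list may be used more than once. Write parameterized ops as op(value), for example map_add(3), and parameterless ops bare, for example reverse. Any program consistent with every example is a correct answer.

filter_even | map_add(-7) | min

Check, running the answer program on each example:
  [44, 39, 35, 3] -> [44] -> [37] -> 37
  [-35, -26, -32] -> [-26, -32] -> [-33, -39] -> -39
  [-8, -29, 27, 39, 0, -40, -11, -1] -> [-8, 0, -40] -> [-15, -7, -47] -> -47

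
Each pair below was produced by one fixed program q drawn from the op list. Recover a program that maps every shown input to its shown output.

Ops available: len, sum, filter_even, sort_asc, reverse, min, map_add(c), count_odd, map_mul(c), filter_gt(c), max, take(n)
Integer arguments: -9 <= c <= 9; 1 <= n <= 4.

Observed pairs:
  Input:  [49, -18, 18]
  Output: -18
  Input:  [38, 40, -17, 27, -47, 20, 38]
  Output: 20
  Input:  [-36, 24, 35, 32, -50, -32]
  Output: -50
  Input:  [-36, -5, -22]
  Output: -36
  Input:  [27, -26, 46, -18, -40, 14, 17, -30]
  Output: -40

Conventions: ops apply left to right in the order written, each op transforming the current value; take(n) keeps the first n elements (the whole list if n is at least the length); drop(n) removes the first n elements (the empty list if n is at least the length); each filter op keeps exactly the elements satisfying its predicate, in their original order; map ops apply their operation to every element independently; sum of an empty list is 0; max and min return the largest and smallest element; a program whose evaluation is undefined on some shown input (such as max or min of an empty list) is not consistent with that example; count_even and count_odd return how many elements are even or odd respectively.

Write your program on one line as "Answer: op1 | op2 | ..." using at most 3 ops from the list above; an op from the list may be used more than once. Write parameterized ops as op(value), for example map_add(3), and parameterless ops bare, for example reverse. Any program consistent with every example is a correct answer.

filter_even | min

Check, running the answer program on each example:
  [49, -18, 18] -> [-18, 18] -> -18
  [38, 40, -17, 27, -47, 20, 38] -> [38, 40, 20, 38] -> 20
  [-36, 24, 35, 32, -50, -32] -> [-36, 24, 32, -50, -32] -> -50
  [-36, -5, -22] -> [-36, -22] -> -36
  [27, -26, 46, -18, -40, 14, 17, -30] -> [-26, 46, -18, -40, 14, -30] -> -40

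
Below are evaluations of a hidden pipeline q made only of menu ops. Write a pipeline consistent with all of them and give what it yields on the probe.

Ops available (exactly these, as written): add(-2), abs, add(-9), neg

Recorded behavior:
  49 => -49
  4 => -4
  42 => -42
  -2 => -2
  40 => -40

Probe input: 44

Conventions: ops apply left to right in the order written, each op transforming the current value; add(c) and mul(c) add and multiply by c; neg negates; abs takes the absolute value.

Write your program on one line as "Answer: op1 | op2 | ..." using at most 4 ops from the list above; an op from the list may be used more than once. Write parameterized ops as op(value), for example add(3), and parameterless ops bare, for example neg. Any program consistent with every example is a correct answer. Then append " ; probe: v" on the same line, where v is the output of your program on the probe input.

neg | abs | neg ; probe: -44

Check, running the answer program on each example:
  49 -> -49 -> 49 -> -49
  4 -> -4 -> 4 -> -4
  42 -> -42 -> 42 -> -42
  -2 -> 2 -> 2 -> -2
  40 -> -40 -> 40 -> -40
  probe: 44 -> -44 -> 44 -> -44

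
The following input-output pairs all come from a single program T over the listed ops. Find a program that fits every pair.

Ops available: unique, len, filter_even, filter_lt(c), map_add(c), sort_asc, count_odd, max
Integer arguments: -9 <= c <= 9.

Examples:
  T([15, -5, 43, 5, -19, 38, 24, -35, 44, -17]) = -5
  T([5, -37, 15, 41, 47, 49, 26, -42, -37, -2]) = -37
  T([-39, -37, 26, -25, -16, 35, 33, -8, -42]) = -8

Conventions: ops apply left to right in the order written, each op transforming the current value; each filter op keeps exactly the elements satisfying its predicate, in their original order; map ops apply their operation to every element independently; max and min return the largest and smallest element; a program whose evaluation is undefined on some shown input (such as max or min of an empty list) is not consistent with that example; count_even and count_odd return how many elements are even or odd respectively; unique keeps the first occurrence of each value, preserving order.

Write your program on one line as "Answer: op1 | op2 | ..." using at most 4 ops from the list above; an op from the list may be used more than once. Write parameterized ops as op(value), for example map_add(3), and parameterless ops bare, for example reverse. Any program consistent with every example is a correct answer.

unique | sort_asc | filter_lt(-2) | max

Check, running the answer program on each example:
  [15, -5, 43, 5, -19, 38, 24, -35, 44, -17] -> [15, -5, 43, 5, -19, 38, 24, -35, 44, -17] -> [-35, -19, -17, -5, 5, 15, 24, 38, 43, 44] -> [-35, -19, -17, -5] -> -5
  [5, -37, 15, 41, 47, 49, 26, -42, -37, -2] -> [5, -37, 15, 41, 47, 49, 26, -42, -2] -> [-42, -37, -2, 5, 15, 26, 41, 47, 49] -> [-42, -37] -> -37
  [-39, -37, 26, -25, -16, 35, 33, -8, -42] -> [-39, -37, 26, -25, -16, 35, 33, -8, -42] -> [-42, -39, -37, -25, -16, -8, 26, 33, 35] -> [-42, -39, -37, -25, -16, -8] -> -8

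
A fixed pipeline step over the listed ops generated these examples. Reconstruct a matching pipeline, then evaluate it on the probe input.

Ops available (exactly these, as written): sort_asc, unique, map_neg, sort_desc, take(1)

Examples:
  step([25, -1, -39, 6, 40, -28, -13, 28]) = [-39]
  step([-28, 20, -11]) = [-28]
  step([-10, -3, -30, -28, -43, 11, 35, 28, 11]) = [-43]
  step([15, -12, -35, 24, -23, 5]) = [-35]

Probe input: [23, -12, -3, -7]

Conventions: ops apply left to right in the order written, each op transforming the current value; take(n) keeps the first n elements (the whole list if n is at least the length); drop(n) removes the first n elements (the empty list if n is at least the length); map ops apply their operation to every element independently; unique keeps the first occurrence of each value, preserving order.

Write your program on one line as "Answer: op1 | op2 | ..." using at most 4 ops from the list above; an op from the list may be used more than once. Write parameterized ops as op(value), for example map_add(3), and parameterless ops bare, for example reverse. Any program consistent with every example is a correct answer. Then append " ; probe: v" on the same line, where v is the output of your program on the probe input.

unique | sort_asc | take(1) ; probe: [-12]

Check, running the answer program on each example:
  [25, -1, -39, 6, 40, -28, -13, 28] -> [25, -1, -39, 6, 40, -28, -13, 28] -> [-39, -28, -13, -1, 6, 25, 28, 40] -> [-39]
  [-28, 20, -11] -> [-28, 20, -11] -> [-28, -11, 20] -> [-28]
  [-10, -3, -30, -28, -43, 11, 35, 28, 11] -> [-10, -3, -30, -28, -43, 11, 35, 28] -> [-43, -30, -28, -10, -3, 11, 28, 35] -> [-43]
  [15, -12, -35, 24, -23, 5] -> [15, -12, -35, 24, -23, 5] -> [-35, -23, -12, 5, 15, 24] -> [-35]
  probe: [23, -12, -3, -7] -> [23, -12, -3, -7] -> [-12, -7, -3, 23] -> [-12]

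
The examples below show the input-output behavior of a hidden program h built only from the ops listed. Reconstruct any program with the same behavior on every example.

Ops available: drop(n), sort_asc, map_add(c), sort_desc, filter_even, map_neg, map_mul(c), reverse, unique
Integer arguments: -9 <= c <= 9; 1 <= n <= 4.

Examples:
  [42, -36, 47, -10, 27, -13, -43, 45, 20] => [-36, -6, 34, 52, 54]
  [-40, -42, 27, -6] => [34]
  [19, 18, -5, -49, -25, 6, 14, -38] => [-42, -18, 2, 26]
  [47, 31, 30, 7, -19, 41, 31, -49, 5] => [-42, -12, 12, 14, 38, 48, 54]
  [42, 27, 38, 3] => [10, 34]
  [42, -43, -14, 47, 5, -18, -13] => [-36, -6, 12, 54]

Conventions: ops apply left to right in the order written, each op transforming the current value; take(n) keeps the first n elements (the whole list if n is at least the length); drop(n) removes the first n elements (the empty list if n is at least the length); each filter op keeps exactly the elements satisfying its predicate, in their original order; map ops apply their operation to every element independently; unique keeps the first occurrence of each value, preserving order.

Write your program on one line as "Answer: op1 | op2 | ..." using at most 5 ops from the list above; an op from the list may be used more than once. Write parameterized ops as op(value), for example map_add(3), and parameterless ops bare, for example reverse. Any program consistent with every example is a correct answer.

sort_desc | map_add(7) | reverse | filter_even | unique

Check, running the answer program on each example:
  [42, -36, 47, -10, 27, -13, -43, 45, 20] -> [47, 45, 42, 27, 20, -10, -13, -36, -43] -> [54, 52, 49, 34, 27, -3, -6, -29, -36] -> [-36, -29, -6, -3, 27, 34, 49, 52, 54] -> [-36, -6, 34, 52, 54] -> [-36, -6, 34, 52, 54]
  [-40, -42, 27, -6] -> [27, -6, -40, -42] -> [34, 1, -33, -35] -> [-35, -33, 1, 34] -> [34] -> [34]
  [19, 18, -5, -49, -25, 6, 14, -38] -> [19, 18, 14, 6, -5, -25, -38, -49] -> [26, 25, 21, 13, 2, -18, -31, -42] -> [-42, -31, -18, 2, 13, 21, 25, 26] -> [-42, -18, 2, 26] -> [-42, -18, 2, 26]
  [47, 31, 30, 7, -19, 41, 31, -49, 5] -> [47, 41, 31, 31, 30, 7, 5, -19, -49] -> [54, 48, 38, 38, 37, 14, 12, -12, -42] -> [-42, -12, 12, 14, 37, 38, 38, 48, 54] -> [-42, -12, 12, 14, 38, 38, 48, 54] -> [-42, -12, 12, 14, 38, 48, 54]
  [42, 27, 38, 3] -> [42, 38, 27, 3] -> [49, 45, 34, 10] -> [10, 34, 45, 49] -> [10, 34] -> [10, 34]
  [42, -43, -14, 47, 5, -18, -13] -> [47, 42, 5, -13, -14, -18, -43] -> [54, 49, 12, -6, -7, -11, -36] -> [-36, -11, -7, -6, 12, 49, 54] -> [-36, -6, 12, 54] -> [-36, -6, 12, 54]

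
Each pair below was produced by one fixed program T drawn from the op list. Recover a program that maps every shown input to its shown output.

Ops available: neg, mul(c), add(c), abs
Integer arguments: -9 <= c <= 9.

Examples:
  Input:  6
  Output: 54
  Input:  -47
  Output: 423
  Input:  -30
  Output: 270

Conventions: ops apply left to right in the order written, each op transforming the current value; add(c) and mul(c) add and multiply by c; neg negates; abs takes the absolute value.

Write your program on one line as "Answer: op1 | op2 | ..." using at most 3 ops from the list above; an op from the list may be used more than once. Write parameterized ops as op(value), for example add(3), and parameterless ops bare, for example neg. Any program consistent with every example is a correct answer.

mul(9) | abs

Check, running the answer program on each example:
  6 -> 54 -> 54
  -47 -> -423 -> 423
  -30 -> -270 -> 270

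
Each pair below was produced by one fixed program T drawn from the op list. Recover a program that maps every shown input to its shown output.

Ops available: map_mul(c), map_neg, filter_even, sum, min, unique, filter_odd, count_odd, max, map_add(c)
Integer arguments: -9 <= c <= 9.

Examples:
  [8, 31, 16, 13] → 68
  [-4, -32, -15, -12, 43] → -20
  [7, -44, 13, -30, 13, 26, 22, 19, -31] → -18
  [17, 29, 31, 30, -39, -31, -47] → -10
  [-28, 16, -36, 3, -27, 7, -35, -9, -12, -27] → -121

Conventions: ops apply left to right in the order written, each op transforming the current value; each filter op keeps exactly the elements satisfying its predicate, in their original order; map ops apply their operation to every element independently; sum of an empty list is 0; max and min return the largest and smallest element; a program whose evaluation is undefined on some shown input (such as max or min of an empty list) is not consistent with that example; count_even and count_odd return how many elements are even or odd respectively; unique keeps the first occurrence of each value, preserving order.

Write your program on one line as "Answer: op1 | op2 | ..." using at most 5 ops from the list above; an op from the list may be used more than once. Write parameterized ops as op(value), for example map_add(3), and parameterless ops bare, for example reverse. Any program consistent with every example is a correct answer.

map_neg | unique | map_neg | sum

Check, running the answer program on each example:
  [8, 31, 16, 13] -> [-8, -31, -16, -13] -> [-8, -31, -16, -13] -> [8, 31, 16, 13] -> 68
  [-4, -32, -15, -12, 43] -> [4, 32, 15, 12, -43] -> [4, 32, 15, 12, -43] -> [-4, -32, -15, -12, 43] -> -20
  [7, -44, 13, -30, 13, 26, 22, 19, -31] -> [-7, 44, -13, 30, -13, -26, -22, -19, 31] -> [-7, 44, -13, 30, -26, -22, -19, 31] -> [7, -44, 13, -30, 26, 22, 19, -31] -> -18
  [17, 29, 31, 30, -39, -31, -47] -> [-17, -29, -31, -30, 39, 31, 47] -> [-17, -29, -31, -30, 39, 31, 47] -> [17, 29, 31, 30, -39, -31, -47] -> -10
  [-28, 16, -36, 3, -27, 7, -35, -9, -12, -27] -> [28, -16, 36, -3, 27, -7, 35, 9, 12, 27] -> [28, -16, 36, -3, 27, -7, 35, 9, 12] -> [-28, 16, -36, 3, -27, 7, -35, -9, -12] -> -121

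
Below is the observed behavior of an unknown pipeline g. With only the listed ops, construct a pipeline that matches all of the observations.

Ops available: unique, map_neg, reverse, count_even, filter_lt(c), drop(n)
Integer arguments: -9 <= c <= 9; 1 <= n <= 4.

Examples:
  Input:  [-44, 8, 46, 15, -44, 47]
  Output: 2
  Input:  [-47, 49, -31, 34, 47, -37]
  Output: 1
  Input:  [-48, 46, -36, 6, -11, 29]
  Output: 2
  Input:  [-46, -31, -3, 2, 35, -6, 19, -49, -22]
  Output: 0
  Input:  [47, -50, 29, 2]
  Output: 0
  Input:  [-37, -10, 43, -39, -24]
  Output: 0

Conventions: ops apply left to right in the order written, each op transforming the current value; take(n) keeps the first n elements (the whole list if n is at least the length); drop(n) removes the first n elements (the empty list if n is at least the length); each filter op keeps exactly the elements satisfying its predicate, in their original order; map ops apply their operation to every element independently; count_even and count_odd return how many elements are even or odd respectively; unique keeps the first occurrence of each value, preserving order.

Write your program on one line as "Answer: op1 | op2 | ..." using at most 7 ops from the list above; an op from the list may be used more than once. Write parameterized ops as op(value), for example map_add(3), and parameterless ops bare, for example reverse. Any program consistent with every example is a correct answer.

map_neg | reverse | unique | filter_lt(-4) | drop(1) | count_even

Check, running the answer program on each example:
  [-44, 8, 46, 15, -44, 47] -> [44, -8, -46, -15, 44, -47] -> [-47, 44, -15, -46, -8, 44] -> [-47, 44, -15, -46, -8] -> [-47, -15, -46, -8] -> [-15, -46, -8] -> 2
  [-47, 49, -31, 34, 47, -37] -> [47, -49, 31, -34, -47, 37] -> [37, -47, -34, 31, -49, 47] -> [37, -47, -34, 31, -49, 47] -> [-47, -34, -49] -> [-34, -49] -> 1
  [-48, 46, -36, 6, -11, 29] -> [48, -46, 36, -6, 11, -29] -> [-29, 11, -6, 36, -46, 48] -> [-29, 11, -6, 36, -46, 48] -> [-29, -6, -46] -> [-6, -46] -> 2
  [-46, -31, -3, 2, 35, -6, 19, -49, -22] -> [46, 31, 3, -2, -35, 6, -19, 49, 22] -> [22, 49, -19, 6, -35, -2, 3, 31, 46] -> [22, 49, -19, 6, -35, -2, 3, 31, 46] -> [-19, -35] -> [-35] -> 0
  [47, -50, 29, 2] -> [-47, 50, -29, -2] -> [-2, -29, 50, -47] -> [-2, -29, 50, -47] -> [-29, -47] -> [-47] -> 0
  [-37, -10, 43, -39, -24] -> [37, 10, -43, 39, 24] -> [24, 39, -43, 10, 37] -> [24, 39, -43, 10, 37] -> [-43] -> [] -> 0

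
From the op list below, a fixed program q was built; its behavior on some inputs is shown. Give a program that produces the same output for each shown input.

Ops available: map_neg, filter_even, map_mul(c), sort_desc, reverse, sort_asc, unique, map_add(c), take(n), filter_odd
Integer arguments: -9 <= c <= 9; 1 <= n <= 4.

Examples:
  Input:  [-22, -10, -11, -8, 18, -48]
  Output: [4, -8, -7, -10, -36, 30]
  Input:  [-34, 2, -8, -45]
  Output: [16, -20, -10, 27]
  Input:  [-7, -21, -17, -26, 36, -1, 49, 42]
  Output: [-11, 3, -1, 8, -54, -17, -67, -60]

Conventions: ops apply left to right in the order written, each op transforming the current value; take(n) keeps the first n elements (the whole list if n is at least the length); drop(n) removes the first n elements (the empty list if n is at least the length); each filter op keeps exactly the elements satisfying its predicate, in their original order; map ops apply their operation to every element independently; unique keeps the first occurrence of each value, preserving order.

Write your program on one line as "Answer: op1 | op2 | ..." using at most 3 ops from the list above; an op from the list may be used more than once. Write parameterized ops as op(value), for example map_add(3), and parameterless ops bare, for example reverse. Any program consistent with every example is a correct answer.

map_add(9) | map_add(9) | map_neg

Check, running the answer program on each example:
  [-22, -10, -11, -8, 18, -48] -> [-13, -1, -2, 1, 27, -39] -> [-4, 8, 7, 10, 36, -30] -> [4, -8, -7, -10, -36, 30]
  [-34, 2, -8, -45] -> [-25, 11, 1, -36] -> [-16, 20, 10, -27] -> [16, -20, -10, 27]
  [-7, -21, -17, -26, 36, -1, 49, 42] -> [2, -12, -8, -17, 45, 8, 58, 51] -> [11, -3, 1, -8, 54, 17, 67, 60] -> [-11, 3, -1, 8, -54, -17, -67, -60]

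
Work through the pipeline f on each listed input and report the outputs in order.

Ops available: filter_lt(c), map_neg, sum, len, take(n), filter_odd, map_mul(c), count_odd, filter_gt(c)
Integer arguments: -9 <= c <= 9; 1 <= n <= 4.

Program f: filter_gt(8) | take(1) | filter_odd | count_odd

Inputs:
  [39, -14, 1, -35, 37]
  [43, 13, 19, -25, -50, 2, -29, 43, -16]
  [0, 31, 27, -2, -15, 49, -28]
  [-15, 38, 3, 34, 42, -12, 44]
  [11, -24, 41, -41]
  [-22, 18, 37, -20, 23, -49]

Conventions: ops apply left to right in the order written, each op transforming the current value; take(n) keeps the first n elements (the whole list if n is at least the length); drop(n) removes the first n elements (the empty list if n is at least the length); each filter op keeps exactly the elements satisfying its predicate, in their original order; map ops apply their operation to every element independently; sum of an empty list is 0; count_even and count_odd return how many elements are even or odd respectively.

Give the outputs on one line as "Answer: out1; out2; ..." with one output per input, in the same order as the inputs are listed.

1; 1; 1; 0; 1; 0

Execution, op by op:
  [39, -14, 1, -35, 37] -> [39, 37] -> [39] -> [39] -> 1
  [43, 13, 19, -25, -50, 2, -29, 43, -16] -> [43, 13, 19, 43] -> [43] -> [43] -> 1
  [0, 31, 27, -2, -15, 49, -28] -> [31, 27, 49] -> [31] -> [31] -> 1
  [-15, 38, 3, 34, 42, -12, 44] -> [38, 34, 42, 44] -> [38] -> [] -> 0
  [11, -24, 41, -41] -> [11, 41] -> [11] -> [11] -> 1
  [-22, 18, 37, -20, 23, -49] -> [18, 37, 23] -> [18] -> [] -> 0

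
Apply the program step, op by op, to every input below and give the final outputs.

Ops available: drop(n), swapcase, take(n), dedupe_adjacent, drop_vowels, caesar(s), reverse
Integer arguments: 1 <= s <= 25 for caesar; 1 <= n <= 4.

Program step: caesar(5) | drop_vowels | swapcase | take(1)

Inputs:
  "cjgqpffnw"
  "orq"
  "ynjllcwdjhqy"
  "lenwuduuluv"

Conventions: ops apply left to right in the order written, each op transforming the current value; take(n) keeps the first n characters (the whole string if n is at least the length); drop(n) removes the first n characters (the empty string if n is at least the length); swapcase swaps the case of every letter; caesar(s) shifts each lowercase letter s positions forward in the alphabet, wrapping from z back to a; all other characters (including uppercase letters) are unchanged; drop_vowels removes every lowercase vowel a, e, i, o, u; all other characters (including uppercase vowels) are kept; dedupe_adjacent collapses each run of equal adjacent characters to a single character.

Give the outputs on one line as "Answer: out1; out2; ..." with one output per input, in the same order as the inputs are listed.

"H"; "T"; "D"; "Q"

Execution, op by op:
  "cjgqpffnw" -> "holvukksb" -> "hlvkksb" -> "HLVKKSB" -> "H"
  "orq" -> "twv" -> "twv" -> "TWV" -> "T"
  "ynjllcwdjhqy" -> "dsoqqhbiomvd" -> "dsqqhbmvd" -> "DSQQHBMVD" -> "D"
  "lenwuduuluv" -> "qjsbzizzqza" -> "qjsbzzzqz" -> "QJSBZZZQZ" -> "Q"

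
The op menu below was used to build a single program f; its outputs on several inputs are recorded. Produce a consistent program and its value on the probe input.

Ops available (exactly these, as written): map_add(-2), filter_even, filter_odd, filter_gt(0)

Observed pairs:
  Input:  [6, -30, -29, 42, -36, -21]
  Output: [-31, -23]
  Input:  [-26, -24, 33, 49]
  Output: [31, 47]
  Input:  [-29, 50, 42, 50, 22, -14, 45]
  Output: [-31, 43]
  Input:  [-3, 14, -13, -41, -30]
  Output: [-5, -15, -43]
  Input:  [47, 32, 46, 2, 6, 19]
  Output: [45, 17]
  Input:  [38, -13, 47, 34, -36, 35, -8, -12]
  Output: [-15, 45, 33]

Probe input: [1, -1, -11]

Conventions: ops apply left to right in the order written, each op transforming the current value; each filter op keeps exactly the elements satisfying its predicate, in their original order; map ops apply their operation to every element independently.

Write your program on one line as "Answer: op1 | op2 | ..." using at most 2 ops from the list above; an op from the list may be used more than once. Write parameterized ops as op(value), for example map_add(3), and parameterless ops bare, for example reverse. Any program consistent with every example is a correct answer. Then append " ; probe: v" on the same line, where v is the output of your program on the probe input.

filter_odd | map_add(-2) ; probe: [-1, -3, -13]

Check, running the answer program on each example:
  [6, -30, -29, 42, -36, -21] -> [-29, -21] -> [-31, -23]
  [-26, -24, 33, 49] -> [33, 49] -> [31, 47]
  [-29, 50, 42, 50, 22, -14, 45] -> [-29, 45] -> [-31, 43]
  [-3, 14, -13, -41, -30] -> [-3, -13, -41] -> [-5, -15, -43]
  [47, 32, 46, 2, 6, 19] -> [47, 19] -> [45, 17]
  [38, -13, 47, 34, -36, 35, -8, -12] -> [-13, 47, 35] -> [-15, 45, 33]
  probe: [1, -1, -11] -> [1, -1, -11] -> [-1, -3, -13]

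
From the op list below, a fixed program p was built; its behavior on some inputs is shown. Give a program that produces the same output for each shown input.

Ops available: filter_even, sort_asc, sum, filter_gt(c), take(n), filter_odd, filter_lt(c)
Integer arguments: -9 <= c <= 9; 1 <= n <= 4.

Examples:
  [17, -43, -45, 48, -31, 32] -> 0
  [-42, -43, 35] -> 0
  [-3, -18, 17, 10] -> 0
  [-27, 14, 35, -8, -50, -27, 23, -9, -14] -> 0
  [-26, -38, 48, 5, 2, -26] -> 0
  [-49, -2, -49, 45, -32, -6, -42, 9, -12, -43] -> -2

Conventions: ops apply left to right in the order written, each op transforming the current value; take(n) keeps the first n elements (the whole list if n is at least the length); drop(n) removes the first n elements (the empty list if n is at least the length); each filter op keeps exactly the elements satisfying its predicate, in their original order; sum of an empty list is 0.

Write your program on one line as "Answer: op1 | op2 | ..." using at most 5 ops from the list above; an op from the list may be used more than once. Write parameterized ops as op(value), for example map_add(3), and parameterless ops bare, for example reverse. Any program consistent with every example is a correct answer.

filter_even | filter_gt(-3) | filter_lt(5) | filter_lt(2) | sum

Check, running the answer program on each example:
  [17, -43, -45, 48, -31, 32] -> [48, 32] -> [48, 32] -> [] -> [] -> 0
  [-42, -43, 35] -> [-42] -> [] -> [] -> [] -> 0
  [-3, -18, 17, 10] -> [-18, 10] -> [10] -> [] -> [] -> 0
  [-27, 14, 35, -8, -50, -27, 23, -9, -14] -> [14, -8, -50, -14] -> [14] -> [] -> [] -> 0
  [-26, -38, 48, 5, 2, -26] -> [-26, -38, 48, 2, -26] -> [48, 2] -> [2] -> [] -> 0
  [-49, -2, -49, 45, -32, -6, -42, 9, -12, -43] -> [-2, -32, -6, -42, -12] -> [-2] -> [-2] -> [-2] -> -2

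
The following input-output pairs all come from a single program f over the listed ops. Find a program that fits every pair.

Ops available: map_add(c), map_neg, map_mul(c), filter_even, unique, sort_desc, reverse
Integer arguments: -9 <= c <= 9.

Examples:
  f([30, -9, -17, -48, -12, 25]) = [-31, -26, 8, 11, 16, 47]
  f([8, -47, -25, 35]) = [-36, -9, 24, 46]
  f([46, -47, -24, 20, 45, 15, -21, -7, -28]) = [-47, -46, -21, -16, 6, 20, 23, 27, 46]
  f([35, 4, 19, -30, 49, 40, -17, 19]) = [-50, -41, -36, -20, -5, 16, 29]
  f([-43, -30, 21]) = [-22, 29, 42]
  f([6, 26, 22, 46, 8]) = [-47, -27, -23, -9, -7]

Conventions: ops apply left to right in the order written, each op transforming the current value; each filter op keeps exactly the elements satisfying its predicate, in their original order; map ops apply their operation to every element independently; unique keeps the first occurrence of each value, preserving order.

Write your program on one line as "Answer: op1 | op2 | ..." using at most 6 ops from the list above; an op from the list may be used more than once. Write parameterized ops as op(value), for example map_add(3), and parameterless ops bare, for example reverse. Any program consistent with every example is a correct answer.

sort_desc | map_neg | unique | map_add(2) | map_add(-3)

Check, running the answer program on each example:
  [30, -9, -17, -48, -12, 25] -> [30, 25, -9, -12, -17, -48] -> [-30, -25, 9, 12, 17, 48] -> [-30, -25, 9, 12, 17, 48] -> [-28, -23, 11, 14, 19, 50] -> [-31, -26, 8, 11, 16, 47]
  [8, -47, -25, 35] -> [35, 8, -25, -47] -> [-35, -8, 25, 47] -> [-35, -8, 25, 47] -> [-33, -6, 27, 49] -> [-36, -9, 24, 46]
  [46, -47, -24, 20, 45, 15, -21, -7, -28] -> [46, 45, 20, 15, -7, -21, -24, -28, -47] -> [-46, -45, -20, -15, 7, 21, 24, 28, 47] -> [-46, -45, -20, -15, 7, 21, 24, 28, 47] -> [-44, -43, -18, -13, 9, 23, 26, 30, 49] -> [-47, -46, -21, -16, 6, 20, 23, 27, 46]
  [35, 4, 19, -30, 49, 40, -17, 19] -> [49, 40, 35, 19, 19, 4, -17, -30] -> [-49, -40, -35, -19, -19, -4, 17, 30] -> [-49, -40, -35, -19, -4, 17, 30] -> [-47, -38, -33, -17, -2, 19, 32] -> [-50, -41, -36, -20, -5, 16, 29]
  [-43, -30, 21] -> [21, -30, -43] -> [-21, 30, 43] -> [-21, 30, 43] -> [-19, 32, 45] -> [-22, 29, 42]
  [6, 26, 22, 46, 8] -> [46, 26, 22, 8, 6] -> [-46, -26, -22, -8, -6] -> [-46, -26, -22, -8, -6] -> [-44, -24, -20, -6, -4] -> [-47, -27, -23, -9, -7]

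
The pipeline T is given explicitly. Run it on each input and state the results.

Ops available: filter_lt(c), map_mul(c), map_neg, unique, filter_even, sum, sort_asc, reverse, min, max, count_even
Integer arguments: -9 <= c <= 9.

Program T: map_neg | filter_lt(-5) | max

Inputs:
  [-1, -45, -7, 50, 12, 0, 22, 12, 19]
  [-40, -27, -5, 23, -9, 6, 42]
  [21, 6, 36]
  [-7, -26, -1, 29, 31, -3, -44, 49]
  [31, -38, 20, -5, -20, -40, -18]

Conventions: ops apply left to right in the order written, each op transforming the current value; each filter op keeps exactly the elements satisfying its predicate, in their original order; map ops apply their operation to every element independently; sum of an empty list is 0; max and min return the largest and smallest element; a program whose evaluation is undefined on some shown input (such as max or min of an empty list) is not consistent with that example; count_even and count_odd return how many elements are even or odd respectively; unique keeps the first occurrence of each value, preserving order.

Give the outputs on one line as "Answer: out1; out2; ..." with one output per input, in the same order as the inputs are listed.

Execution, op by op:
  [-1, -45, -7, 50, 12, 0, 22, 12, 19] -> [1, 45, 7, -50, -12, 0, -22, -12, -19] -> [-50, -12, -22, -12, -19] -> -12
  [-40, -27, -5, 23, -9, 6, 42] -> [40, 27, 5, -23, 9, -6, -42] -> [-23, -6, -42] -> -6
  [21, 6, 36] -> [-21, -6, -36] -> [-21, -6, -36] -> -6
  [-7, -26, -1, 29, 31, -3, -44, 49] -> [7, 26, 1, -29, -31, 3, 44, -49] -> [-29, -31, -49] -> -29
  [31, -38, 20, -5, -20, -40, -18] -> [-31, 38, -20, 5, 20, 40, 18] -> [-31, -20] -> -20

-12; -6; -6; -29; -20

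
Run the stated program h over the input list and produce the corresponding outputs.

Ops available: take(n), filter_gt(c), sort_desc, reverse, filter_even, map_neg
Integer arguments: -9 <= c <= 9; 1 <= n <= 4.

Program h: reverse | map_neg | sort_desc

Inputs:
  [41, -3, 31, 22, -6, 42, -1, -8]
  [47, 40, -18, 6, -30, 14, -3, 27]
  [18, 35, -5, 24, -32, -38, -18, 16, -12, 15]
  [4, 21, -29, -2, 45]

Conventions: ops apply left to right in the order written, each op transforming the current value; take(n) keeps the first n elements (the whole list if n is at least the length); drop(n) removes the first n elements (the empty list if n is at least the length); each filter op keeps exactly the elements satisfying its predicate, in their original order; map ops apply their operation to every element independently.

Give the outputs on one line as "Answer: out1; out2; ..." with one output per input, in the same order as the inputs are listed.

Execution, op by op:
  [41, -3, 31, 22, -6, 42, -1, -8] -> [-8, -1, 42, -6, 22, 31, -3, 41] -> [8, 1, -42, 6, -22, -31, 3, -41] -> [8, 6, 3, 1, -22, -31, -41, -42]
  [47, 40, -18, 6, -30, 14, -3, 27] -> [27, -3, 14, -30, 6, -18, 40, 47] -> [-27, 3, -14, 30, -6, 18, -40, -47] -> [30, 18, 3, -6, -14, -27, -40, -47]
  [18, 35, -5, 24, -32, -38, -18, 16, -12, 15] -> [15, -12, 16, -18, -38, -32, 24, -5, 35, 18] -> [-15, 12, -16, 18, 38, 32, -24, 5, -35, -18] -> [38, 32, 18, 12, 5, -15, -16, -18, -24, -35]
  [4, 21, -29, -2, 45] -> [45, -2, -29, 21, 4] -> [-45, 2, 29, -21, -4] -> [29, 2, -4, -21, -45]

[8, 6, 3, 1, -22, -31, -41, -42]; [30, 18, 3, -6, -14, -27, -40, -47]; [38, 32, 18, 12, 5, -15, -16, -18, -24, -35]; [29, 2, -4, -21, -45]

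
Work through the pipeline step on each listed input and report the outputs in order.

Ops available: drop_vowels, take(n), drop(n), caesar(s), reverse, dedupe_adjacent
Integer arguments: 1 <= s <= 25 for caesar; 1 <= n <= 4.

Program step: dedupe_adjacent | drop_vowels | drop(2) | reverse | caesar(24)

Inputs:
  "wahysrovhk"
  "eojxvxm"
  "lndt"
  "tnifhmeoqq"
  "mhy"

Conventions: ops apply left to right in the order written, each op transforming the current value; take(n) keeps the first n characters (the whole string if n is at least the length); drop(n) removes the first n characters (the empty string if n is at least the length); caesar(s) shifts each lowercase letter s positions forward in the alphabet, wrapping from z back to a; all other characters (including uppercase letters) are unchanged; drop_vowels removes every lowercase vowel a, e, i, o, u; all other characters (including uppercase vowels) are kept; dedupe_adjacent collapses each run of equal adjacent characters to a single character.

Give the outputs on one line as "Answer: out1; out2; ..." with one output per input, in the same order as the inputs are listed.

"iftpqw"; "kvt"; "rb"; "okfd"; "w"

Execution, op by op:
  "wahysrovhk" -> "wahysrovhk" -> "whysrvhk" -> "ysrvhk" -> "khvrsy" -> "iftpqw"
  "eojxvxm" -> "eojxvxm" -> "jxvxm" -> "vxm" -> "mxv" -> "kvt"
  "lndt" -> "lndt" -> "lndt" -> "dt" -> "td" -> "rb"
  "tnifhmeoqq" -> "tnifhmeoq" -> "tnfhmq" -> "fhmq" -> "qmhf" -> "okfd"
  "mhy" -> "mhy" -> "mhy" -> "y" -> "y" -> "w"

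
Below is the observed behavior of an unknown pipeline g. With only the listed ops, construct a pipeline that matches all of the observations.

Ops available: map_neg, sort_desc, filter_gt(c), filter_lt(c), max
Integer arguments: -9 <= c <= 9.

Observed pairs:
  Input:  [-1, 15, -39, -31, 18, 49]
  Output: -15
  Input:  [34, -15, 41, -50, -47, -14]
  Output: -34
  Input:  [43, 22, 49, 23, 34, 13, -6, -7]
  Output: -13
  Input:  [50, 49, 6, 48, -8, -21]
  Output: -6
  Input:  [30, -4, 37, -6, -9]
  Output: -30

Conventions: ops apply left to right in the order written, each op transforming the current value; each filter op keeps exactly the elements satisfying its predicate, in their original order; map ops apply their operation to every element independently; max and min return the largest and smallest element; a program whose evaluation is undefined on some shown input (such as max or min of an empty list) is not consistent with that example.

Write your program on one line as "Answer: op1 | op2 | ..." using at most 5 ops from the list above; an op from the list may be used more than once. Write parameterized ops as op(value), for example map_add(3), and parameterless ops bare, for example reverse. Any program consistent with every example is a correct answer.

sort_desc | filter_gt(0) | map_neg | max

Check, running the answer program on each example:
  [-1, 15, -39, -31, 18, 49] -> [49, 18, 15, -1, -31, -39] -> [49, 18, 15] -> [-49, -18, -15] -> -15
  [34, -15, 41, -50, -47, -14] -> [41, 34, -14, -15, -47, -50] -> [41, 34] -> [-41, -34] -> -34
  [43, 22, 49, 23, 34, 13, -6, -7] -> [49, 43, 34, 23, 22, 13, -6, -7] -> [49, 43, 34, 23, 22, 13] -> [-49, -43, -34, -23, -22, -13] -> -13
  [50, 49, 6, 48, -8, -21] -> [50, 49, 48, 6, -8, -21] -> [50, 49, 48, 6] -> [-50, -49, -48, -6] -> -6
  [30, -4, 37, -6, -9] -> [37, 30, -4, -6, -9] -> [37, 30] -> [-37, -30] -> -30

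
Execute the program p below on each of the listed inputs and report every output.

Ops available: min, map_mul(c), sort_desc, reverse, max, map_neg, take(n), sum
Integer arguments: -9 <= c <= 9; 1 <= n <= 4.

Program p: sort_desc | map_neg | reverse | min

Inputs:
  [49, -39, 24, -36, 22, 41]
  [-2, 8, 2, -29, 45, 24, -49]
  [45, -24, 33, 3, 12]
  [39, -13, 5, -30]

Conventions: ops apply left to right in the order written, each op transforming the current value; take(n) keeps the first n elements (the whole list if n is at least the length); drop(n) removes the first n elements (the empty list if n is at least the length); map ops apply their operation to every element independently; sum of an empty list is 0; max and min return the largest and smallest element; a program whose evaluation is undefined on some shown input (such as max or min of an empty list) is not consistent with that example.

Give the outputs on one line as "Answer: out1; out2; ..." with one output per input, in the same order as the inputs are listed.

Execution, op by op:
  [49, -39, 24, -36, 22, 41] -> [49, 41, 24, 22, -36, -39] -> [-49, -41, -24, -22, 36, 39] -> [39, 36, -22, -24, -41, -49] -> -49
  [-2, 8, 2, -29, 45, 24, -49] -> [45, 24, 8, 2, -2, -29, -49] -> [-45, -24, -8, -2, 2, 29, 49] -> [49, 29, 2, -2, -8, -24, -45] -> -45
  [45, -24, 33, 3, 12] -> [45, 33, 12, 3, -24] -> [-45, -33, -12, -3, 24] -> [24, -3, -12, -33, -45] -> -45
  [39, -13, 5, -30] -> [39, 5, -13, -30] -> [-39, -5, 13, 30] -> [30, 13, -5, -39] -> -39

-49; -45; -45; -39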